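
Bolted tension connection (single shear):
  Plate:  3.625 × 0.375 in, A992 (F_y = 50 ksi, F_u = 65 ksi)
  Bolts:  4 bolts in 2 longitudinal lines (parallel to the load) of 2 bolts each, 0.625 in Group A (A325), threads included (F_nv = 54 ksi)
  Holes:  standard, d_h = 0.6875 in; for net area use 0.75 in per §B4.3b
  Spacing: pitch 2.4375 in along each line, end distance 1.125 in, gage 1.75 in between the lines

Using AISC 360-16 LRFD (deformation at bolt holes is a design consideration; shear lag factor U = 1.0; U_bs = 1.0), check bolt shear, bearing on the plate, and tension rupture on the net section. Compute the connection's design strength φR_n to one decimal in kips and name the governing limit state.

38.8 kips (net-section rupture governs)

Bolt shear: A_b = π(0.625)²/4 = 0.3068 in². φR_n = 0.75 × 54 × 0.3068 × 4 × 1 = 49.7 kips.
Bearing (0.375 in plate, F_u = 65 ksi): end bolts L_c = 1.125 − 0.6875/2 = 0.78125, R_n = min(1.2×0.78125×0.375×65, 2.4×0.625×0.375×65) = 22.852 kips/bolt; interior L_c = 2.4375 − 0.6875 = 1.75, R_n = 36.563 kips/bolt. φR_n = 0.75 × (2×22.852 + 2×36.563) = 89.1 kips.
Tension rupture (net): A_n = (3.625 − 2×0.75)×0.375 = 0.79688 in² (U = 1.0, A_e = A_n). φR_n = 0.75 × 65 × 0.79688 = 38.8 kips.
Governing: min(49.7, 89.1, 38.8) = 38.8 kips → net-section rupture.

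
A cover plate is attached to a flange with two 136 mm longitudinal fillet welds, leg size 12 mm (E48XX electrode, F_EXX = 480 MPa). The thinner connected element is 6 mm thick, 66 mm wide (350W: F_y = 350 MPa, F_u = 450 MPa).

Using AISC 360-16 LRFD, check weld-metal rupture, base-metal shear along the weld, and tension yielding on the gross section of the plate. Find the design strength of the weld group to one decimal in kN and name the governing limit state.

Weld metal: throat = 0.707×12 = 8.484 mm, L = 2×136 = 272 mm. φR_n = 0.75 × 0.6 × 480 × 8.484 × 272 = 498.5 kN.
Base metal shear (6 mm plate): yield φR_n = 1.0×0.6×350×6×272 = 342.7 kN; rupture φR_n = 0.75×0.6×450×6×272 = 330.5 kN; take 330.5 kN (rupture).
Tension yield (gross): A_g = 66×6 = 396 mm². φR_n = 0.90 × 350 × 396 = 124.7 kN.
Governing: min(498.5, 330.5, 124.7) = 124.7 kN → gross-section yield.

124.7 kN (gross-section yield governs)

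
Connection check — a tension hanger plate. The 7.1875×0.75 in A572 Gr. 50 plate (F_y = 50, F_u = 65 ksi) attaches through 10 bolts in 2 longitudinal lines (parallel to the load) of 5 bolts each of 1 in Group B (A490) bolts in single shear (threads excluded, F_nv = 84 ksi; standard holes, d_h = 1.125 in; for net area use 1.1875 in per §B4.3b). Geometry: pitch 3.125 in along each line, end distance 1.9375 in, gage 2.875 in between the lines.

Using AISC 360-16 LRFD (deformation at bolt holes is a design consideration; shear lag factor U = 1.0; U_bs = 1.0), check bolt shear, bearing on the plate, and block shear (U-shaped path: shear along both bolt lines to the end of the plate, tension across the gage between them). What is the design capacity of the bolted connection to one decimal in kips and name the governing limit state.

460.7 kips (block shear governs)

Bolt shear: A_b = π(1)²/4 = 0.7854 in². φR_n = 0.75 × 84 × 0.7854 × 10 × 1 = 494.8 kips.
Bearing (0.75 in plate, F_u = 65 ksi): end bolts L_c = 1.9375 − 1.125/2 = 1.375, R_n = min(1.2×1.375×0.75×65, 2.4×1×0.75×65) = 80.438 kips/bolt; interior L_c = 3.125 − 1.125 = 2, R_n = 117 kips/bolt. φR_n = 0.75 × (2×80.438 + 8×117) = 822.7 kips.
Block shear: shear path 2×[1.9375+4×3.125] = 2×14.4375 in, A_gv = 21.656, A_nv = 2×(14.4375 − 4.5×1.1875)×0.75 = 13.641 in²; tension across gage: (2.875 − 1×1.1875)×0.75 = 1.2656 in². R_n = min(0.6×65×13.641, 0.6×50×21.656) + 1.0×65×1.2656 = min(532, 649.68) + 82.264 = 614.26 kips. φR_n = 0.75 × 614.26 = 460.7 kips.
Governing: min(494.8, 822.7, 460.7) = 460.7 kips → block shear.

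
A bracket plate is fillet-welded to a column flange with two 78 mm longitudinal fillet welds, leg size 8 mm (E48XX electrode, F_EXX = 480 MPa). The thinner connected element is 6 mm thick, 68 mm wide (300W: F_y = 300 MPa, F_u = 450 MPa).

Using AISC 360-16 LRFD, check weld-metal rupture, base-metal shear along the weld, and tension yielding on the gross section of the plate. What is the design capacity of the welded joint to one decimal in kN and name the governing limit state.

Weld metal: throat = 0.707×8 = 5.656 mm, L = 2×78 = 156 mm. φR_n = 0.75 × 0.6 × 480 × 5.656 × 156 = 190.6 kN.
Base metal shear (6 mm plate): yield φR_n = 1.0×0.6×300×6×156 = 168.5 kN; rupture φR_n = 0.75×0.6×450×6×156 = 189.5 kN; take 168.5 kN (yield).
Tension yield (gross): A_g = 68×6 = 408 mm². φR_n = 0.90 × 300 × 408 = 110.2 kN.
Governing: min(190.6, 168.5, 110.2) = 110.2 kN → gross-section yield.

110.2 kN (gross-section yield governs)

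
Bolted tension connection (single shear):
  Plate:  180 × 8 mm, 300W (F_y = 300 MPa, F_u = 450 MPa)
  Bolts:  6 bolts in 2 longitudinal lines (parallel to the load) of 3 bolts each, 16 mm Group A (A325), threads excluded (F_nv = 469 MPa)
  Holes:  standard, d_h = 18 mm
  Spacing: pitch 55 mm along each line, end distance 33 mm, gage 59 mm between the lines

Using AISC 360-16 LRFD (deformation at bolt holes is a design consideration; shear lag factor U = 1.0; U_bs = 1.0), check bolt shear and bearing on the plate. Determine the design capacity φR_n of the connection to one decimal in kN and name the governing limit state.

Bolt shear: A_b = π(16)²/4 = 201.06 mm². φR_n = 0.75 × 469 × 201.06 × 6 × 1 = 424.3 kN.
Bearing (8 mm plate, F_u = 450 MPa): end bolts L_c = 33 − 18/2 = 24, R_n = min(1.2×24×8×450, 2.4×16×8×450) = 103.68 kN/bolt; interior L_c = 55 − 18 = 37, R_n = 138.24 kN/bolt. φR_n = 0.75 × (2×103.68 + 4×138.24) = 570.2 kN.
Governing: min(424.3, 570.2) = 424.3 kN → bolt shear.

424.3 kN (bolt shear governs)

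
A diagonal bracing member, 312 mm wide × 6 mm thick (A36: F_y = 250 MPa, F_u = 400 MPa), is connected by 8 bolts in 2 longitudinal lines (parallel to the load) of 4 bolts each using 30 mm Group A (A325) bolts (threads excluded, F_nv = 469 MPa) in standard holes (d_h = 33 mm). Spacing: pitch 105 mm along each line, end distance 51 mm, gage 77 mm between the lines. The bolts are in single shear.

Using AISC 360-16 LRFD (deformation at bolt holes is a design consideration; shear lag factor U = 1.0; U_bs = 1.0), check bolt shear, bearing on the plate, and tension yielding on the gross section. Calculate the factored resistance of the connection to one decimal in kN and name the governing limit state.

421.2 kN (gross-section yield governs)

Bolt shear: A_b = π(30)²/4 = 706.86 mm². φR_n = 0.75 × 469 × 706.86 × 8 × 1 = 1989.1 kN.
Bearing (6 mm plate, F_u = 400 MPa): end bolts L_c = 51 − 33/2 = 34.5, R_n = min(1.2×34.5×6×400, 2.4×30×6×400) = 99.36 kN/bolt; interior L_c = 105 − 33 = 72, R_n = 172.8 kN/bolt. φR_n = 0.75 × (2×99.36 + 6×172.8) = 926.6 kN.
Tension yield (gross): A_g = 312×6 = 1872 mm². φR_n = 0.90 × 250 × 1872 = 421.2 kN.
Governing: min(1989.1, 926.6, 421.2) = 421.2 kN → gross-section yield.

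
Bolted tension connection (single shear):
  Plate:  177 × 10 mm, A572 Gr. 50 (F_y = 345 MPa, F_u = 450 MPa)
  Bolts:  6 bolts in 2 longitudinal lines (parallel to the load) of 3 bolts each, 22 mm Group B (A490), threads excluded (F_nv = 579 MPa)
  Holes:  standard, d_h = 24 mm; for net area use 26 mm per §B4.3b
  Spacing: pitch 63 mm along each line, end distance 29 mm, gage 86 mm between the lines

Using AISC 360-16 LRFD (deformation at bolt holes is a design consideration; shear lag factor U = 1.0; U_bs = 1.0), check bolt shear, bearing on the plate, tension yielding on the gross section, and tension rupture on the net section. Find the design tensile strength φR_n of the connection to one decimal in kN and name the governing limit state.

Bolt shear: A_b = π(22)²/4 = 380.13 mm². φR_n = 0.75 × 579 × 380.13 × 6 × 1 = 990.4 kN.
Bearing (10 mm plate, F_u = 450 MPa): end bolts L_c = 29 − 24/2 = 17, R_n = min(1.2×17×10×450, 2.4×22×10×450) = 91.8 kN/bolt; interior L_c = 63 − 24 = 39, R_n = 210.6 kN/bolt. φR_n = 0.75 × (2×91.8 + 4×210.6) = 769.5 kN.
Tension yield (gross): A_g = 177×10 = 1770 mm². φR_n = 0.90 × 345 × 1770 = 549.6 kN.
Tension rupture (net): A_n = (177 − 2×26)×10 = 1250 mm² (U = 1.0, A_e = A_n). φR_n = 0.75 × 450 × 1250 = 421.9 kN.
Governing: min(990.4, 769.5, 549.6, 421.9) = 421.9 kN → net-section rupture.

421.9 kN (net-section rupture governs)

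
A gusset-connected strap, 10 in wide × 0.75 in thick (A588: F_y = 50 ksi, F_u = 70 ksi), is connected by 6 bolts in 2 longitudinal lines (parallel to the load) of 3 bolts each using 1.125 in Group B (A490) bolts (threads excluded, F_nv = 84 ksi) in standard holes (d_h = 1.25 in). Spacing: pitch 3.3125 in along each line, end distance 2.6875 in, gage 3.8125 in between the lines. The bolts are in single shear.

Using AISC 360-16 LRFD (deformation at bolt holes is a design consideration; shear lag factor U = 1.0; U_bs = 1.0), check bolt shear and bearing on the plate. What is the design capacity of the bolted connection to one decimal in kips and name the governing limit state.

Bolt shear: A_b = π(1.125)²/4 = 0.99402 in². φR_n = 0.75 × 84 × 0.99402 × 6 × 1 = 375.7 kips.
Bearing (0.75 in plate, F_u = 70 ksi): end bolts L_c = 2.6875 − 1.25/2 = 2.0625, R_n = min(1.2×2.0625×0.75×70, 2.4×1.125×0.75×70) = 129.94 kips/bolt; interior L_c = 3.3125 − 1.25 = 2.0625, R_n = 129.94 kips/bolt. φR_n = 0.75 × (2×129.94 + 4×129.94) = 584.7 kips.
Governing: min(375.7, 584.7) = 375.7 kips → bolt shear.

375.7 kips (bolt shear governs)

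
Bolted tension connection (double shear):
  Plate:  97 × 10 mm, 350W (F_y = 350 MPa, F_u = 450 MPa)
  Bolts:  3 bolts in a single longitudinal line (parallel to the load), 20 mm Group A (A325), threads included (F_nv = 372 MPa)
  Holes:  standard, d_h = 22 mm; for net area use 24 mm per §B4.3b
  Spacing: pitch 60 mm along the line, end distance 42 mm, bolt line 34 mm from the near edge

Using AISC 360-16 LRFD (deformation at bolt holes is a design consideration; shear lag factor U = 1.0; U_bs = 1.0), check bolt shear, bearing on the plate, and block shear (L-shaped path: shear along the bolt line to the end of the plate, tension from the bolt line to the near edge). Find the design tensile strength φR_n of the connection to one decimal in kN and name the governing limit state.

Bolt shear: A_b = π(20)²/4 = 314.16 mm². φR_n = 0.75 × 372 × 314.16 × 3 × 2 = 525.9 kN.
Bearing (10 mm plate, F_u = 450 MPa): end bolts L_c = 42 − 22/2 = 31, R_n = min(1.2×31×10×450, 2.4×20×10×450) = 167.4 kN/bolt; interior L_c = 60 − 22 = 38, R_n = 205.2 kN/bolt. φR_n = 0.75 × (1×167.4 + 2×205.2) = 433.4 kN.
Block shear: shear path 1×[42+2×60] = 1×162 mm, A_gv = 1620, A_nv = 1×(162 − 2.5×24)×10 = 1020 mm²; tension to near edge: (34 − 0.5×24)×10 = 220 mm². R_n = min(0.6×450×1020, 0.6×350×1620) + 1.0×450×220 = min(275.4, 340.2) + 99 = 374.4 kN. φR_n = 0.75 × 374.4 = 280.8 kN.
Governing: min(525.9, 433.4, 280.8) = 280.8 kN → block shear.

280.8 kN (block shear governs)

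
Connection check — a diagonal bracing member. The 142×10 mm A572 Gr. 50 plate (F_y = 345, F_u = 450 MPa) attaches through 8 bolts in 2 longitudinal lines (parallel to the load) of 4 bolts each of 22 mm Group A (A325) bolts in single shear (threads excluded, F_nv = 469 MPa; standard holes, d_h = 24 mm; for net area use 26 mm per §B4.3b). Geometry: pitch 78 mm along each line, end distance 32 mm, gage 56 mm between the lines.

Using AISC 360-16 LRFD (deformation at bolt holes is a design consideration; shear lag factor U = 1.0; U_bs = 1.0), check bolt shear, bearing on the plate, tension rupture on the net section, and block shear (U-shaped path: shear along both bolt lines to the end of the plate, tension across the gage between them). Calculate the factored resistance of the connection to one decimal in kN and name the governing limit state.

Bolt shear: A_b = π(22)²/4 = 380.13 mm². φR_n = 0.75 × 469 × 380.13 × 8 × 1 = 1069.7 kN.
Bearing (10 mm plate, F_u = 450 MPa): end bolts L_c = 32 − 24/2 = 20, R_n = min(1.2×20×10×450, 2.4×22×10×450) = 108 kN/bolt; interior L_c = 78 − 24 = 54, R_n = 237.6 kN/bolt. φR_n = 0.75 × (2×108 + 6×237.6) = 1231.2 kN.
Tension rupture (net): A_n = (142 − 2×26)×10 = 900 mm² (U = 1.0, A_e = A_n). φR_n = 0.75 × 450 × 900 = 303.8 kN.
Block shear: shear path 2×[32+3×78] = 2×266 mm, A_gv = 5320, A_nv = 2×(266 − 3.5×26)×10 = 3500 mm²; tension across gage: (56 − 1×26)×10 = 300 mm². R_n = min(0.6×450×3500, 0.6×345×5320) + 1.0×450×300 = min(945, 1101.2) + 135 = 1080 kN. φR_n = 0.75 × 1080 = 810.0 kN.
Governing: min(1069.7, 1231.2, 303.8, 810.0) = 303.8 kN → net-section rupture.

303.8 kN (net-section rupture governs)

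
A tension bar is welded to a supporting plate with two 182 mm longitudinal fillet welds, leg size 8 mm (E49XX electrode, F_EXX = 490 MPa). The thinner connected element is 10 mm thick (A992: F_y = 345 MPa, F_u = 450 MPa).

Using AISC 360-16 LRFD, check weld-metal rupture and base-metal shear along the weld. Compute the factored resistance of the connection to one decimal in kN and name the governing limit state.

Weld metal: throat = 0.707×8 = 5.656 mm, L = 2×182 = 364 mm. φR_n = 0.75 × 0.6 × 490 × 5.656 × 364 = 454.0 kN.
Base metal shear (10 mm plate): yield φR_n = 1.0×0.6×345×10×364 = 753.5 kN; rupture φR_n = 0.75×0.6×450×10×364 = 737.1 kN; take 737.1 kN (rupture).
Governing: min(454.0, 737.1) = 454.0 kN → weld metal.

454.0 kN (weld metal governs)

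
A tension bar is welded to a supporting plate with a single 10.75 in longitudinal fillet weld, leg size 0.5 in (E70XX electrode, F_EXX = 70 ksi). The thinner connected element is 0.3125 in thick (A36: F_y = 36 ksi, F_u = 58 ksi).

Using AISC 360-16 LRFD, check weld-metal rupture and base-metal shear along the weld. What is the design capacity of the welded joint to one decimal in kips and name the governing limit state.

Weld metal: throat = 0.707×0.5 = 0.3535 in, L = 10.75 in. φR_n = 0.75 × 0.6 × 70 × 0.3535 × 10.75 = 119.7 kips.
Base metal shear (0.3125 in plate): yield φR_n = 1.0×0.6×36×0.3125×10.75 = 72.6 kips; rupture φR_n = 0.75×0.6×58×0.3125×10.75 = 87.7 kips; take 72.6 kips (yield).
Governing: min(119.7, 72.6) = 72.6 kips → base-metal shear.

72.6 kips (base-metal shear governs)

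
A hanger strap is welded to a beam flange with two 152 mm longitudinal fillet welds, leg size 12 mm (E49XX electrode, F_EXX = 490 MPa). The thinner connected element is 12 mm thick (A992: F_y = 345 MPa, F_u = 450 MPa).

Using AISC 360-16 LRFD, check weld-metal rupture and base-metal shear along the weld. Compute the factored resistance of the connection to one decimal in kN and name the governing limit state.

Weld metal: throat = 0.707×12 = 8.484 mm, L = 2×152 = 304 mm. φR_n = 0.75 × 0.6 × 490 × 8.484 × 304 = 568.7 kN.
Base metal shear (12 mm plate): yield φR_n = 1.0×0.6×345×12×304 = 755.1 kN; rupture φR_n = 0.75×0.6×450×12×304 = 738.7 kN; take 738.7 kN (rupture).
Governing: min(568.7, 738.7) = 568.7 kN → weld metal.

568.7 kN (weld metal governs)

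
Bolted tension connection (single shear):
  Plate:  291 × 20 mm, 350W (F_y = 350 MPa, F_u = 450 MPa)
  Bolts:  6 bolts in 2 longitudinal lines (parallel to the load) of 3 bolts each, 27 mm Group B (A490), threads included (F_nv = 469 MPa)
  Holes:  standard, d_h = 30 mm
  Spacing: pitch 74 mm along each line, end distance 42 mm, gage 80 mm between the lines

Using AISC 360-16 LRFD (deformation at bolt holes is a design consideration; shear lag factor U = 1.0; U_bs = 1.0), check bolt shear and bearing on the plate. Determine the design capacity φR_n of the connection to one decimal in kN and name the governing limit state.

Bolt shear: A_b = π(27)²/4 = 572.56 mm². φR_n = 0.75 × 469 × 572.56 × 6 × 1 = 1208.4 kN.
Bearing (20 mm plate, F_u = 450 MPa): end bolts L_c = 42 − 30/2 = 27, R_n = min(1.2×27×20×450, 2.4×27×20×450) = 291.6 kN/bolt; interior L_c = 74 − 30 = 44, R_n = 475.2 kN/bolt. φR_n = 0.75 × (2×291.6 + 4×475.2) = 1863.0 kN.
Governing: min(1208.4, 1863.0) = 1208.4 kN → bolt shear.

1208.4 kN (bolt shear governs)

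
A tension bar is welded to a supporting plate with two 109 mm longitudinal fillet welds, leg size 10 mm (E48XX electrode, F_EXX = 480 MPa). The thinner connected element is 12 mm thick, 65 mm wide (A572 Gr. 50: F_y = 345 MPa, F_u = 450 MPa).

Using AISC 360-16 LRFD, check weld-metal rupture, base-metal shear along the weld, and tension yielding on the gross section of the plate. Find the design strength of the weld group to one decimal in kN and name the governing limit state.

Weld metal: throat = 0.707×10 = 7.07 mm, L = 2×109 = 218 mm. φR_n = 0.75 × 0.6 × 480 × 7.07 × 218 = 332.9 kN.
Base metal shear (12 mm plate): yield φR_n = 1.0×0.6×345×12×218 = 541.5 kN; rupture φR_n = 0.75×0.6×450×12×218 = 529.7 kN; take 529.7 kN (rupture).
Tension yield (gross): A_g = 65×12 = 780 mm². φR_n = 0.90 × 345 × 780 = 242.2 kN.
Governing: min(332.9, 529.7, 242.2) = 242.2 kN → gross-section yield.

242.2 kN (gross-section yield governs)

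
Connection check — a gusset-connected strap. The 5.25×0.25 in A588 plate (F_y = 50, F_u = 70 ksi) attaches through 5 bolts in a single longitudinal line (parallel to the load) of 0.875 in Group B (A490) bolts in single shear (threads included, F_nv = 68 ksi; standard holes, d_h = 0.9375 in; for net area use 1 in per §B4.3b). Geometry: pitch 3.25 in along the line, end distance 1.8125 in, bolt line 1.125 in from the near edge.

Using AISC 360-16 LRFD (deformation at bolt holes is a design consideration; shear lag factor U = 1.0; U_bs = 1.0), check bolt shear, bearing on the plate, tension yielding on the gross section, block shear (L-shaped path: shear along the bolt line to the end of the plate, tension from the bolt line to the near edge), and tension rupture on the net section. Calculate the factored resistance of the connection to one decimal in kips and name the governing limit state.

Bolt shear: A_b = π(0.875)²/4 = 0.60132 in². φR_n = 0.75 × 68 × 0.60132 × 5 × 1 = 153.3 kips.
Bearing (0.25 in plate, F_u = 70 ksi): end bolts L_c = 1.8125 − 0.9375/2 = 1.34375, R_n = min(1.2×1.34375×0.25×70, 2.4×0.875×0.25×70) = 28.219 kips/bolt; interior L_c = 3.25 − 0.9375 = 2.3125, R_n = 36.75 kips/bolt. φR_n = 0.75 × (1×28.219 + 4×36.75) = 131.4 kips.
Tension yield (gross): A_g = 5.25×0.25 = 1.3125 in². φR_n = 0.90 × 50 × 1.3125 = 59.1 kips.
Block shear: shear path 1×[1.8125+4×3.25] = 1×14.8125 in, A_gv = 3.7031, A_nv = 1×(14.8125 − 4.5×1)×0.25 = 2.5781 in²; tension to near edge: (1.125 − 0.5×1)×0.25 = 0.15625 in². R_n = min(0.6×70×2.5781, 0.6×50×3.7031) + 1.0×70×0.15625 = min(108.28, 111.09) + 10.938 = 119.22 kips. φR_n = 0.75 × 119.22 = 89.4 kips.
Tension rupture (net): A_n = (5.25 − 1×1)×0.25 = 1.0625 in² (U = 1.0, A_e = A_n). φR_n = 0.75 × 70 × 1.0625 = 55.8 kips.
Governing: min(153.3, 131.4, 59.1, 89.4, 55.8) = 55.8 kips → net-section rupture.

55.8 kips (net-section rupture governs)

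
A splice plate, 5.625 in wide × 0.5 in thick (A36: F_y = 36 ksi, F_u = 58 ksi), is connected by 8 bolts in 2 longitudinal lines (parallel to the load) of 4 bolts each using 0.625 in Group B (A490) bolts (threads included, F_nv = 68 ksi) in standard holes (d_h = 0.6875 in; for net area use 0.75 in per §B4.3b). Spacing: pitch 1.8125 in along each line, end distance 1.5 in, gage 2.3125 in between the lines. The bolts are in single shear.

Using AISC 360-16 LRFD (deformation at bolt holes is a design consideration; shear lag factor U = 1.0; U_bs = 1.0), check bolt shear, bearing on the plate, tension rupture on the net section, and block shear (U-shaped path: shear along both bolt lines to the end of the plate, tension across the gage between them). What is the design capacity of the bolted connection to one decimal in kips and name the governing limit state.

Bolt shear: A_b = π(0.625)²/4 = 0.3068 in². φR_n = 0.75 × 68 × 0.3068 × 8 × 1 = 125.2 kips.
Bearing (0.5 in plate, F_u = 58 ksi): end bolts L_c = 1.5 − 0.6875/2 = 1.15625, R_n = min(1.2×1.15625×0.5×58, 2.4×0.625×0.5×58) = 40.238 kips/bolt; interior L_c = 1.8125 − 0.6875 = 1.125, R_n = 39.15 kips/bolt. φR_n = 0.75 × (2×40.238 + 6×39.15) = 236.5 kips.
Tension rupture (net): A_n = (5.625 − 2×0.75)×0.5 = 2.0625 in² (U = 1.0, A_e = A_n). φR_n = 0.75 × 58 × 2.0625 = 89.7 kips.
Block shear: shear path 2×[1.5+3×1.8125] = 2×6.9375 in, A_gv = 6.9375, A_nv = 2×(6.9375 − 3.5×0.75)×0.5 = 4.3125 in²; tension across gage: (2.3125 − 1×0.75)×0.5 = 0.78125 in². R_n = min(0.6×58×4.3125, 0.6×36×6.9375) + 1.0×58×0.78125 = min(150.08, 149.85) + 45.313 = 195.16 kips. φR_n = 0.75 × 195.16 = 146.4 kips.
Governing: min(125.2, 236.5, 89.7, 146.4) = 89.7 kips → net-section rupture.

89.7 kips (net-section rupture governs)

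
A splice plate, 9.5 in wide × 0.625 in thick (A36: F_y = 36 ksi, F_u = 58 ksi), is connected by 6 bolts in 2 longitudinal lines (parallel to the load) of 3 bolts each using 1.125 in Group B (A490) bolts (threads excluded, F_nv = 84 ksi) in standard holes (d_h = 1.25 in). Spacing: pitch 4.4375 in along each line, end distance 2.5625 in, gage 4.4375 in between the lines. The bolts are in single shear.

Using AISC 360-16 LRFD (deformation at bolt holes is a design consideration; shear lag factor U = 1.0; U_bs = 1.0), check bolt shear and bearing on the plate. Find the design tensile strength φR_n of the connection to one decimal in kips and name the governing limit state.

375.7 kips (bolt shear governs)

Bolt shear: A_b = π(1.125)²/4 = 0.99402 in². φR_n = 0.75 × 84 × 0.99402 × 6 × 1 = 375.7 kips.
Bearing (0.625 in plate, F_u = 58 ksi): end bolts L_c = 2.5625 − 1.25/2 = 1.9375, R_n = min(1.2×1.9375×0.625×58, 2.4×1.125×0.625×58) = 84.281 kips/bolt; interior L_c = 4.4375 − 1.25 = 3.1875, R_n = 97.875 kips/bolt. φR_n = 0.75 × (2×84.281 + 4×97.875) = 420.0 kips.
Governing: min(375.7, 420.0) = 375.7 kips → bolt shear.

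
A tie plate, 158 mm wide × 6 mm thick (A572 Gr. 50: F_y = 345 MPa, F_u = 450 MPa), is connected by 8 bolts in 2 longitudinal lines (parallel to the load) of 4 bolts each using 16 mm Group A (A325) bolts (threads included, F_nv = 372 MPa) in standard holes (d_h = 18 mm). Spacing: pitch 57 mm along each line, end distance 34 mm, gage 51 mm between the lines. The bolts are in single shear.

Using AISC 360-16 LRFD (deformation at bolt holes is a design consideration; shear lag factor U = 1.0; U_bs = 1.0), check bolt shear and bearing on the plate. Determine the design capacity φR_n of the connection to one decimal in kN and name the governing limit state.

448.8 kN (bolt shear governs)

Bolt shear: A_b = π(16)²/4 = 201.06 mm². φR_n = 0.75 × 372 × 201.06 × 8 × 1 = 448.8 kN.
Bearing (6 mm plate, F_u = 450 MPa): end bolts L_c = 34 − 18/2 = 25, R_n = min(1.2×25×6×450, 2.4×16×6×450) = 81 kN/bolt; interior L_c = 57 − 18 = 39, R_n = 103.68 kN/bolt. φR_n = 0.75 × (2×81 + 6×103.68) = 588.1 kN.
Governing: min(448.8, 588.1) = 448.8 kN → bolt shear.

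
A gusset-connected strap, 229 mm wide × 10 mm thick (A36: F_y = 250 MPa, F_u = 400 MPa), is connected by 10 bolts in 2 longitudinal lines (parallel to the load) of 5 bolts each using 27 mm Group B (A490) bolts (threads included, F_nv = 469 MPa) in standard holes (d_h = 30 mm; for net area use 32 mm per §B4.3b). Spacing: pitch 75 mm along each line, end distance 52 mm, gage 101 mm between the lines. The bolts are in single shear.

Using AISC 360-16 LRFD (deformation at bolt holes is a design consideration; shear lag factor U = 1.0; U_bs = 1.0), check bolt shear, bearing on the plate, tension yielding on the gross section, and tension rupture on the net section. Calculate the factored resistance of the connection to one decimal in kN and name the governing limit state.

Bolt shear: A_b = π(27)²/4 = 572.56 mm². φR_n = 0.75 × 469 × 572.56 × 10 × 1 = 2014.0 kN.
Bearing (10 mm plate, F_u = 400 MPa): end bolts L_c = 52 − 30/2 = 37, R_n = min(1.2×37×10×400, 2.4×27×10×400) = 177.6 kN/bolt; interior L_c = 75 − 30 = 45, R_n = 216 kN/bolt. φR_n = 0.75 × (2×177.6 + 8×216) = 1562.4 kN.
Tension yield (gross): A_g = 229×10 = 2290 mm². φR_n = 0.90 × 250 × 2290 = 515.3 kN.
Tension rupture (net): A_n = (229 − 2×32)×10 = 1650 mm² (U = 1.0, A_e = A_n). φR_n = 0.75 × 400 × 1650 = 495.0 kN.
Governing: min(2014.0, 1562.4, 515.3, 495.0) = 495.0 kN → net-section rupture.

495.0 kN (net-section rupture governs)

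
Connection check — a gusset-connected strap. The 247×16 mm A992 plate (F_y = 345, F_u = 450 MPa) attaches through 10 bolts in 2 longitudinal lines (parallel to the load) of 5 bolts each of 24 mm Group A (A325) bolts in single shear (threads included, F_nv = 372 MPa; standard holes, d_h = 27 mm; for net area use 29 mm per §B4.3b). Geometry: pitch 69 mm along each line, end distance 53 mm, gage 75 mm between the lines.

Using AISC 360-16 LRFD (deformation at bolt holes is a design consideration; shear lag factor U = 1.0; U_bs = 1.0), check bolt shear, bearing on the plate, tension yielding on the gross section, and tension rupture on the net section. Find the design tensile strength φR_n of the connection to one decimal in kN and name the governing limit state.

1020.6 kN (net-section rupture governs)

Bolt shear: A_b = π(24)²/4 = 452.39 mm². φR_n = 0.75 × 372 × 452.39 × 10 × 1 = 1262.2 kN.
Bearing (16 mm plate, F_u = 450 MPa): end bolts L_c = 53 − 27/2 = 39.5, R_n = min(1.2×39.5×16×450, 2.4×24×16×450) = 341.28 kN/bolt; interior L_c = 69 − 27 = 42, R_n = 362.88 kN/bolt. φR_n = 0.75 × (2×341.28 + 8×362.88) = 2689.2 kN.
Tension yield (gross): A_g = 247×16 = 3952 mm². φR_n = 0.90 × 345 × 3952 = 1227.1 kN.
Tension rupture (net): A_n = (247 − 2×29)×16 = 3024 mm² (U = 1.0, A_e = A_n). φR_n = 0.75 × 450 × 3024 = 1020.6 kN.
Governing: min(1262.2, 2689.2, 1227.1, 1020.6) = 1020.6 kN → net-section rupture.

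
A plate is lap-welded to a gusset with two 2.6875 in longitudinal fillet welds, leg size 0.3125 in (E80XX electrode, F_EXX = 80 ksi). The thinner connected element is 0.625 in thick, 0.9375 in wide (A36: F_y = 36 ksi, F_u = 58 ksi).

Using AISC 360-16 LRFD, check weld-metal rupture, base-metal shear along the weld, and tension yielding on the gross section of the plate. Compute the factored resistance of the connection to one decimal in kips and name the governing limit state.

Weld metal: throat = 0.707×0.3125 = 0.22094 in, L = 2×2.6875 = 5.375 in. φR_n = 0.75 × 0.6 × 80 × 0.22094 × 5.375 = 42.8 kips.
Base metal shear (0.625 in plate): yield φR_n = 1.0×0.6×36×0.625×5.375 = 72.6 kips; rupture φR_n = 0.75×0.6×58×0.625×5.375 = 87.7 kips; take 72.6 kips (yield).
Tension yield (gross): A_g = 0.9375×0.625 = 0.58594 in². φR_n = 0.90 × 36 × 0.58594 = 19.0 kips.
Governing: min(42.8, 72.6, 19.0) = 19.0 kips → gross-section yield.

19.0 kips (gross-section yield governs)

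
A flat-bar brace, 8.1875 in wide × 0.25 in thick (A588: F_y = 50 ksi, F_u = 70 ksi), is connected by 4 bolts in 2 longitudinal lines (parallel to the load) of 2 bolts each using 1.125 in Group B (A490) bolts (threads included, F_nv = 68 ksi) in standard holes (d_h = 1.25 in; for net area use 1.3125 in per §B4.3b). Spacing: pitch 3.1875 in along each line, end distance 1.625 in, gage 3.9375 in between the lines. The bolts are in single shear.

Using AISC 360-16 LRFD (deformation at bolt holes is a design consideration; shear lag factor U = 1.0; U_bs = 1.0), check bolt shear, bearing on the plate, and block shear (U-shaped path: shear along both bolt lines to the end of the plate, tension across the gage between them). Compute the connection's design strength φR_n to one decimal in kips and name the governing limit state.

79.2 kips (block shear governs)

Bolt shear: A_b = π(1.125)²/4 = 0.99402 in². φR_n = 0.75 × 68 × 0.99402 × 4 × 1 = 202.8 kips.
Bearing (0.25 in plate, F_u = 70 ksi): end bolts L_c = 1.625 − 1.25/2 = 1, R_n = min(1.2×1×0.25×70, 2.4×1.125×0.25×70) = 21 kips/bolt; interior L_c = 3.1875 − 1.25 = 1.9375, R_n = 40.688 kips/bolt. φR_n = 0.75 × (2×21 + 2×40.688) = 92.5 kips.
Block shear: shear path 2×[1.625+1×3.1875] = 2×4.8125 in, A_gv = 2.4063, A_nv = 2×(4.8125 − 1.5×1.3125)×0.25 = 1.4219 in²; tension across gage: (3.9375 − 1×1.3125)×0.25 = 0.65625 in². R_n = min(0.6×70×1.4219, 0.6×50×2.4063) + 1.0×70×0.65625 = min(59.72, 72.189) + 45.938 = 105.66 kips. φR_n = 0.75 × 105.66 = 79.2 kips.
Governing: min(202.8, 92.5, 79.2) = 79.2 kips → block shear.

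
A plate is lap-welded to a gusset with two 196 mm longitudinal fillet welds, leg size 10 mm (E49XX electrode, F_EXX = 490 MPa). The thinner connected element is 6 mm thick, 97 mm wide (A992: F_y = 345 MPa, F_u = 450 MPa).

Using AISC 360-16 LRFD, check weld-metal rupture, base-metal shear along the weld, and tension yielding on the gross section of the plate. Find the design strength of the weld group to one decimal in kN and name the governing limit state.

180.7 kN (gross-section yield governs)

Weld metal: throat = 0.707×10 = 7.07 mm, L = 2×196 = 392 mm. φR_n = 0.75 × 0.6 × 490 × 7.07 × 392 = 611.1 kN.
Base metal shear (6 mm plate): yield φR_n = 1.0×0.6×345×6×392 = 486.9 kN; rupture φR_n = 0.75×0.6×450×6×392 = 476.3 kN; take 476.3 kN (rupture).
Tension yield (gross): A_g = 97×6 = 582 mm². φR_n = 0.90 × 345 × 582 = 180.7 kN.
Governing: min(611.1, 476.3, 180.7) = 180.7 kN → gross-section yield.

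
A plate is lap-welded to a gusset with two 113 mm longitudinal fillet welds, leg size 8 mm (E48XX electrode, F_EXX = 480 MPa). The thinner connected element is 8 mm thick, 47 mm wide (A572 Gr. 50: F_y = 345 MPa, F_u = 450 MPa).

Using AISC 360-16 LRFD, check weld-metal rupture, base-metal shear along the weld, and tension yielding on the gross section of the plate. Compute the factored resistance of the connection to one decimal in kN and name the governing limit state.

116.7 kN (gross-section yield governs)

Weld metal: throat = 0.707×8 = 5.656 mm, L = 2×113 = 226 mm. φR_n = 0.75 × 0.6 × 480 × 5.656 × 226 = 276.1 kN.
Base metal shear (8 mm plate): yield φR_n = 1.0×0.6×345×8×226 = 374.3 kN; rupture φR_n = 0.75×0.6×450×8×226 = 366.1 kN; take 366.1 kN (rupture).
Tension yield (gross): A_g = 47×8 = 376 mm². φR_n = 0.90 × 345 × 376 = 116.7 kN.
Governing: min(276.1, 366.1, 116.7) = 116.7 kN → gross-section yield.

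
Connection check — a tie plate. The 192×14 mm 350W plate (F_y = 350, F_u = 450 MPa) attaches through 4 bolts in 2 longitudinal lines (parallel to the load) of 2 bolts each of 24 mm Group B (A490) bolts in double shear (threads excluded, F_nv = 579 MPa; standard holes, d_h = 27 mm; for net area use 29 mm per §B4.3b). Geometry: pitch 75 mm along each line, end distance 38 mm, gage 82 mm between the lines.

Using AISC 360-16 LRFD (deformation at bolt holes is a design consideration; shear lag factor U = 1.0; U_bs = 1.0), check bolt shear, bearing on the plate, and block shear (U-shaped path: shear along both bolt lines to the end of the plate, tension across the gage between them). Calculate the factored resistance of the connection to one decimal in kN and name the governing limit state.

Bolt shear: A_b = π(24)²/4 = 452.39 mm². φR_n = 0.75 × 579 × 452.39 × 4 × 2 = 1571.6 kN.
Bearing (14 mm plate, F_u = 450 MPa): end bolts L_c = 38 − 27/2 = 24.5, R_n = min(1.2×24.5×14×450, 2.4×24×14×450) = 185.22 kN/bolt; interior L_c = 75 − 27 = 48, R_n = 362.88 kN/bolt. φR_n = 0.75 × (2×185.22 + 2×362.88) = 822.2 kN.
Block shear: shear path 2×[38+1×75] = 2×113 mm, A_gv = 3164, A_nv = 2×(113 − 1.5×29)×14 = 1946 mm²; tension across gage: (82 − 1×29)×14 = 742 mm². R_n = min(0.6×450×1946, 0.6×350×3164) + 1.0×450×742 = min(525.42, 664.44) + 333.9 = 859.32 kN. φR_n = 0.75 × 859.32 = 644.5 kN.
Governing: min(1571.6, 822.2, 644.5) = 644.5 kN → block shear.

644.5 kN (block shear governs)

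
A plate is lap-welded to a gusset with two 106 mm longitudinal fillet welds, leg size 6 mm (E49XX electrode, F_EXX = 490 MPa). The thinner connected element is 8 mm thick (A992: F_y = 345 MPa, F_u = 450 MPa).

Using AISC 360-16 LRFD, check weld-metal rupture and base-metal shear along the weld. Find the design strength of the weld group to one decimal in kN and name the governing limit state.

Weld metal: throat = 0.707×6 = 4.242 mm, L = 2×106 = 212 mm. φR_n = 0.75 × 0.6 × 490 × 4.242 × 212 = 198.3 kN.
Base metal shear (8 mm plate): yield φR_n = 1.0×0.6×345×8×212 = 351.1 kN; rupture φR_n = 0.75×0.6×450×8×212 = 343.4 kN; take 343.4 kN (rupture).
Governing: min(198.3, 343.4) = 198.3 kN → weld metal.

198.3 kN (weld metal governs)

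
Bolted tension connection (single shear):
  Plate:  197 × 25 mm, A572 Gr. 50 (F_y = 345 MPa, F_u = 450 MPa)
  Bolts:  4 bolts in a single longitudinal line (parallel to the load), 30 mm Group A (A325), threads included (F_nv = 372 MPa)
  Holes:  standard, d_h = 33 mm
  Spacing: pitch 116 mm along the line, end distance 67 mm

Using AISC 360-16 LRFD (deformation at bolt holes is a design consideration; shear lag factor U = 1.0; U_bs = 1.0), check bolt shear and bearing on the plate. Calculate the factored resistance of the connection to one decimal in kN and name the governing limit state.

788.9 kN (bolt shear governs)

Bolt shear: A_b = π(30)²/4 = 706.86 mm². φR_n = 0.75 × 372 × 706.86 × 4 × 1 = 788.9 kN.
Bearing (25 mm plate, F_u = 450 MPa): end bolts L_c = 67 − 33/2 = 50.5, R_n = min(1.2×50.5×25×450, 2.4×30×25×450) = 681.75 kN/bolt; interior L_c = 116 − 33 = 83, R_n = 810 kN/bolt. φR_n = 0.75 × (1×681.75 + 3×810) = 2333.8 kN.
Governing: min(788.9, 2333.8) = 788.9 kN → bolt shear.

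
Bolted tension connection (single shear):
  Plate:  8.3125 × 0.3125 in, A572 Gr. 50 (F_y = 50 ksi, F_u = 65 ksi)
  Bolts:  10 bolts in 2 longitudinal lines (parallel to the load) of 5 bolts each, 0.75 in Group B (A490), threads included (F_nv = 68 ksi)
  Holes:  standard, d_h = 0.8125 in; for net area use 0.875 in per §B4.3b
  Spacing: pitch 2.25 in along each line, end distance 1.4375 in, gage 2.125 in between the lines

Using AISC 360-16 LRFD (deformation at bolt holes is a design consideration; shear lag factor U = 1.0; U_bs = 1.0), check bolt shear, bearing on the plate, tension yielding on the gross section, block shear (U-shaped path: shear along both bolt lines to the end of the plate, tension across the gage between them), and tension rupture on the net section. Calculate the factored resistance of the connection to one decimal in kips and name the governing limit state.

100.0 kips (net-section rupture governs)

Bolt shear: A_b = π(0.75)²/4 = 0.44179 in². φR_n = 0.75 × 68 × 0.44179 × 10 × 1 = 225.3 kips.
Bearing (0.3125 in plate, F_u = 65 ksi): end bolts L_c = 1.4375 − 0.8125/2 = 1.03125, R_n = min(1.2×1.03125×0.3125×65, 2.4×0.75×0.3125×65) = 25.137 kips/bolt; interior L_c = 2.25 − 0.8125 = 1.4375, R_n = 35.039 kips/bolt. φR_n = 0.75 × (2×25.137 + 8×35.039) = 247.9 kips.
Tension yield (gross): A_g = 8.3125×0.3125 = 2.5977 in². φR_n = 0.90 × 50 × 2.5977 = 116.9 kips.
Block shear: shear path 2×[1.4375+4×2.25] = 2×10.4375 in, A_gv = 6.5234, A_nv = 2×(10.4375 − 4.5×0.875)×0.3125 = 4.0625 in²; tension across gage: (2.125 − 1×0.875)×0.3125 = 0.39063 in². R_n = min(0.6×65×4.0625, 0.6×50×6.5234) + 1.0×65×0.39063 = min(158.44, 195.7) + 25.391 = 183.83 kips. φR_n = 0.75 × 183.83 = 137.9 kips.
Tension rupture (net): A_n = (8.3125 − 2×0.875)×0.3125 = 2.0508 in² (U = 1.0, A_e = A_n). φR_n = 0.75 × 65 × 2.0508 = 100.0 kips.
Governing: min(225.3, 247.9, 116.9, 137.9, 100.0) = 100.0 kips → net-section rupture.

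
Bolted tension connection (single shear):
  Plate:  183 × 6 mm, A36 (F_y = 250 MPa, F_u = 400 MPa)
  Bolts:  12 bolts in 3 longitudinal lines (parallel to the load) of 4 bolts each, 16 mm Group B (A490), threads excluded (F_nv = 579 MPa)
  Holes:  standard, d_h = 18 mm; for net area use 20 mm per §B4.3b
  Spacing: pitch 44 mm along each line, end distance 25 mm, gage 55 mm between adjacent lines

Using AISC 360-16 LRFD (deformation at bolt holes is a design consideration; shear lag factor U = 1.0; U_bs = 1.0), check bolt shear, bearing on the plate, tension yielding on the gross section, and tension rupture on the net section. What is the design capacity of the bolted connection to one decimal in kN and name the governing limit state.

221.4 kN (net-section rupture governs)

Bolt shear: A_b = π(16)²/4 = 201.06 mm². φR_n = 0.75 × 579 × 201.06 × 12 × 1 = 1047.7 kN.
Bearing (6 mm plate, F_u = 400 MPa): end bolts L_c = 25 − 18/2 = 16, R_n = min(1.2×16×6×400, 2.4×16×6×400) = 46.08 kN/bolt; interior L_c = 44 − 18 = 26, R_n = 74.88 kN/bolt. φR_n = 0.75 × (3×46.08 + 9×74.88) = 609.1 kN.
Tension yield (gross): A_g = 183×6 = 1098 mm². φR_n = 0.90 × 250 × 1098 = 247.1 kN.
Tension rupture (net): A_n = (183 − 3×20)×6 = 738 mm² (U = 1.0, A_e = A_n). φR_n = 0.75 × 400 × 738 = 221.4 kN.
Governing: min(1047.7, 609.1, 247.1, 221.4) = 221.4 kN → net-section rupture.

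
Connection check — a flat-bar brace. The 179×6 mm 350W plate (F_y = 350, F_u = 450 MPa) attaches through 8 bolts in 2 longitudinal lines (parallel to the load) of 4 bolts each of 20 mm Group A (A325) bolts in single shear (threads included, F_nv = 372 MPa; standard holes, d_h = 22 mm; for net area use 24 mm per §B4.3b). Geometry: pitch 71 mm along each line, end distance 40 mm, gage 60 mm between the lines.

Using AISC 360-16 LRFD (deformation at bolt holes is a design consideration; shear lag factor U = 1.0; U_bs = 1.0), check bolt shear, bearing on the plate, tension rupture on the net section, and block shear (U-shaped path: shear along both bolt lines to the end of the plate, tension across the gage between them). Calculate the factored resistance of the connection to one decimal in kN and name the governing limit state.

Bolt shear: A_b = π(20)²/4 = 314.16 mm². φR_n = 0.75 × 372 × 314.16 × 8 × 1 = 701.2 kN.
Bearing (6 mm plate, F_u = 450 MPa): end bolts L_c = 40 − 22/2 = 29, R_n = min(1.2×29×6×450, 2.4×20×6×450) = 93.96 kN/bolt; interior L_c = 71 − 22 = 49, R_n = 129.6 kN/bolt. φR_n = 0.75 × (2×93.96 + 6×129.6) = 724.1 kN.
Tension rupture (net): A_n = (179 − 2×24)×6 = 786 mm² (U = 1.0, A_e = A_n). φR_n = 0.75 × 450 × 786 = 265.3 kN.
Block shear: shear path 2×[40+3×71] = 2×253 mm, A_gv = 3036, A_nv = 2×(253 − 3.5×24)×6 = 2028 mm²; tension across gage: (60 − 1×24)×6 = 216 mm². R_n = min(0.6×450×2028, 0.6×350×3036) + 1.0×450×216 = min(547.56, 637.56) + 97.2 = 644.76 kN. φR_n = 0.75 × 644.76 = 483.6 kN.
Governing: min(701.2, 724.1, 265.3, 483.6) = 265.3 kN → net-section rupture.

265.3 kN (net-section rupture governs)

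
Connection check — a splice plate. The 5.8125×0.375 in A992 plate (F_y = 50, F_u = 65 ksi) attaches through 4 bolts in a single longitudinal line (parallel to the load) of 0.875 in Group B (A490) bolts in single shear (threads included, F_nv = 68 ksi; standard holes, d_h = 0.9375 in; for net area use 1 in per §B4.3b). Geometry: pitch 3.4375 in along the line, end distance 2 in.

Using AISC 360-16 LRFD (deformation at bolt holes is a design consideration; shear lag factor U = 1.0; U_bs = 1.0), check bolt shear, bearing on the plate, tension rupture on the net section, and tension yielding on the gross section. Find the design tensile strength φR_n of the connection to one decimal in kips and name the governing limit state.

88.0 kips (net-section rupture governs)

Bolt shear: A_b = π(0.875)²/4 = 0.60132 in². φR_n = 0.75 × 68 × 0.60132 × 4 × 1 = 122.7 kips.
Bearing (0.375 in plate, F_u = 65 ksi): end bolts L_c = 2 − 0.9375/2 = 1.53125, R_n = min(1.2×1.53125×0.375×65, 2.4×0.875×0.375×65) = 44.789 kips/bolt; interior L_c = 3.4375 − 0.9375 = 2.5, R_n = 51.188 kips/bolt. φR_n = 0.75 × (1×44.789 + 3×51.188) = 148.8 kips.
Tension rupture (net): A_n = (5.8125 − 1×1)×0.375 = 1.8047 in² (U = 1.0, A_e = A_n). φR_n = 0.75 × 65 × 1.8047 = 88.0 kips.
Tension yield (gross): A_g = 5.8125×0.375 = 2.1797 in². φR_n = 0.90 × 50 × 2.1797 = 98.1 kips.
Governing: min(122.7, 148.8, 88.0, 98.1) = 88.0 kips → net-section rupture.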